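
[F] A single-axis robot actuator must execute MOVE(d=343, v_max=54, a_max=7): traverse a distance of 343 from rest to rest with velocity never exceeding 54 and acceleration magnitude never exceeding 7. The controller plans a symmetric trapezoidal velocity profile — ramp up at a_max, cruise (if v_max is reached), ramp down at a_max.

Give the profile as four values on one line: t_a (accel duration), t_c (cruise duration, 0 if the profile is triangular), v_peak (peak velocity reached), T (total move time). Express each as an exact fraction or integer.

v_max²/a_max = 54²/7 = 2916/7
343 < 2916/7 → triangular
v_peak = √(343·7) = √2401 = 49
t_a = 49/7 = 7; t_c = 0
T = 2·7 = 14

t_a=7 t_c=0 v_peak=49 T=14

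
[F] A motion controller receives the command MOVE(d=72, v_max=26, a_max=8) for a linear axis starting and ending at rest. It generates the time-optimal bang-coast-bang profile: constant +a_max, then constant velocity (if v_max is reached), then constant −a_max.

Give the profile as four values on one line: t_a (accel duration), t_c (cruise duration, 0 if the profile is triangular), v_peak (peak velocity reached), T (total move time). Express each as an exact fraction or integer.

vₘ²/aₘ = 26²/8 = 169/2
72 < 169/2 → triangular
v_peak = √(72·8) = √576 = 24
t_a = 24/8 = 3; t_c = 0
T = 2·3 = 6

t_a=3 t_c=0 v_peak=24 T=6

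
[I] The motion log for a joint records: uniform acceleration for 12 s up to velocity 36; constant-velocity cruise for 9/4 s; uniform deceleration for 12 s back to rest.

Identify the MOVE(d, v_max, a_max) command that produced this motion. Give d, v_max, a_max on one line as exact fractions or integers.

d=513 v_max=36 a_max=3

a_max = 36/12 = 3
d_a = ½·36·12 = 216; d_c = 36·9/4 = 81
d = 2·216 + 81 = 513
t_c = 9/4 > 0 → v_max = v_peak = 36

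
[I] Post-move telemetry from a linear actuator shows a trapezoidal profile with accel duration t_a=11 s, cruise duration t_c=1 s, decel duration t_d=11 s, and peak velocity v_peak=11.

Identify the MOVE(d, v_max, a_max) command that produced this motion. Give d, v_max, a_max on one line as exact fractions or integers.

d=132 v_max=11 a_max=1

a_max = 11/11 = 1
d_a = ½·11·11 = 121/2; d_c = 11·1 = 11
d = 2·121/2 + 11 = 132
t_c = 1 > 0 ⇒ limit active, v_max = 11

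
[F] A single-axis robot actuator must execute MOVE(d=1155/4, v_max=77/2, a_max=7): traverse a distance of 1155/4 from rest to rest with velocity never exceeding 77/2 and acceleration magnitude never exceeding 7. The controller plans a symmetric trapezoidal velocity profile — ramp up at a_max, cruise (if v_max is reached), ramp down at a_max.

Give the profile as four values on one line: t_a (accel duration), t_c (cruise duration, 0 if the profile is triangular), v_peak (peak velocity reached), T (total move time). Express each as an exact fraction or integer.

v_max²/a_max = (77/2)²/7 = 847/4
1155/4 ≥ 847/4 → trapezoidal
t_a = (77/2)/7 = 11/2; v_peak = 77/2
d_cruise = 1155/4 − 847/4 = 77; t_c = 77/(77/2) = 2
T = 2·11/2 + 2 = 13

t_a=11/2 t_c=2 v_peak=77/2 T=13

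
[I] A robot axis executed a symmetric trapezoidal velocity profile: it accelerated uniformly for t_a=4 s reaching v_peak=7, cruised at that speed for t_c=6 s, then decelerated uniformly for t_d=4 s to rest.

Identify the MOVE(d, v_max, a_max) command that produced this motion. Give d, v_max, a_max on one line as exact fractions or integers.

a_max = 7/4
d_a = ½·7·4 = 14; d_c = 7·6 = 42
d = 2·14 + 42 = 70
t_c = 6 > 0 → v_max = v_peak = 7

d=70 v_max=7 a_max=7/4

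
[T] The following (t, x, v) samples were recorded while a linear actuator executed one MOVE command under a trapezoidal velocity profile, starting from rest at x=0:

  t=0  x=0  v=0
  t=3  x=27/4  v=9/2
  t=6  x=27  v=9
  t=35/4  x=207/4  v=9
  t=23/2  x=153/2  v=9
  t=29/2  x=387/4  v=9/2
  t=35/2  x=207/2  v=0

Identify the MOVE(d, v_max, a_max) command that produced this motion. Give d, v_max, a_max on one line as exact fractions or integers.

final state: t=35/2, x=207/2, v=0 → d = 207/2
a_max = (9/2−0)/(3−0) = 3/2
max v = 9 over t∈[6,23/2] → v_max = 9
check: 9·(6+11/2) = 207/2 ✓

d=207/2 v_max=9 a_max=3/2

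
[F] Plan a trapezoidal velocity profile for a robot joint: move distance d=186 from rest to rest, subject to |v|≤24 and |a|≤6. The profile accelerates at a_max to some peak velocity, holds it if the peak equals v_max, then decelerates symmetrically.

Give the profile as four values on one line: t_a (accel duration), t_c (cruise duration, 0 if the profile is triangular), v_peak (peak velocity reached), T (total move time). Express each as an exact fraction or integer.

t_a=4 t_c=15/4 v_peak=24 T=47/4

v_max²/a_max = 24²/6 = 96
186 ≥ 96 so v_max reached
t_a = 24/6 = 4; v_peak = 24
d_cruise = 186 − 96 = 90; t_c = 90/24 = 15/4
T = 2·4 + 15/4 = 47/4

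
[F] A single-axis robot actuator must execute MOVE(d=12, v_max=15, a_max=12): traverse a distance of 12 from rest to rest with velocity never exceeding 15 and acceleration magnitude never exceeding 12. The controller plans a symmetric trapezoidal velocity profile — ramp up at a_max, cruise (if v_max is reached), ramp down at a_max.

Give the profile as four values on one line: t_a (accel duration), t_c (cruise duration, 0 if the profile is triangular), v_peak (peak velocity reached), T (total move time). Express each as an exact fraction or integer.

vₘ²/aₘ = 15²/12 = 75/4
12 < 75/4 → triangular
v_peak = √(12·12) = √144 = 12
t_a = 12/12 = 1; t_c = 0
T = 2·1 = 2

t_a=1 t_c=0 v_peak=12 T=2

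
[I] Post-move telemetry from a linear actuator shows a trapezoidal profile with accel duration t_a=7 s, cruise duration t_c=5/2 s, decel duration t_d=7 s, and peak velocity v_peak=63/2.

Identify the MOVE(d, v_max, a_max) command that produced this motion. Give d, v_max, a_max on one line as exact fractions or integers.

d=1197/4 v_max=63/2 a_max=9/2

a_max = (63/2)/7 = 9/2
d_a = ½·63/2·7 = 441/4; d_c = 63/2·5/2 = 315/4
d = 2·441/4 + 315/4 = 1197/4
t_c = 5/2 > 0 so v_max = 63/2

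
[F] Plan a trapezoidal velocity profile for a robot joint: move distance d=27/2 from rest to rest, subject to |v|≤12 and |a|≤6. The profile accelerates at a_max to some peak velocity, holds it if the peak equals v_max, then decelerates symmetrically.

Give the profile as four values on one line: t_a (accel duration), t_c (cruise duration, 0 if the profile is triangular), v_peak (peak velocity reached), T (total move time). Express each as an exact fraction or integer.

vₘ²/aₘ = 12²/6 = 24
27/2 < 24 → triangular
v_peak = √(27/2·6) = √81 = 9
t_a = 9/6 = 3/2; t_c = 0
T = 2·3/2 = 3

t_a=3/2 t_c=0 v_peak=9 T=3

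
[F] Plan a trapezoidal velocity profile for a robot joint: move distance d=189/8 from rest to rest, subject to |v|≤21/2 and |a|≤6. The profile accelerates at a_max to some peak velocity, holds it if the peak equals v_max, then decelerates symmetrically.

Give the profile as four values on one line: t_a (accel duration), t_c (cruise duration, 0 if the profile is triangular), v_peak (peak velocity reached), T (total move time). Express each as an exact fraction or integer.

t_a=7/4 t_c=1/2 v_peak=21/2 T=4

vₘ²/aₘ = (21/2)²/6 = 147/8
189/8 ≥ 147/8 → trapezoidal
t_a = (21/2)/6 = 7/4; v_peak = 21/2
d_cruise = 189/8 − 147/8 = 21/4; t_c = (21/4)/(21/2) = 1/2
T = 2·7/4 + 1/2 = 4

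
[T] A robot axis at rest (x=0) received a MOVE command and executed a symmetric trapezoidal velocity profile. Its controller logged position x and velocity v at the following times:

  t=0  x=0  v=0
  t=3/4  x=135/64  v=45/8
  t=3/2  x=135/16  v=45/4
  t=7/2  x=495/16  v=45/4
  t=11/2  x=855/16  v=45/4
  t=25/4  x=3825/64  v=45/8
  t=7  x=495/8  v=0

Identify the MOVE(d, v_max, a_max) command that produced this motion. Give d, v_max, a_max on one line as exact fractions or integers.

final state: t=7, x=495/8, v=0 → d = 495/8
a_max = (45/8−0)/(3/4−0) = 15/2
max v = 45/4 over t∈[3/2,11/2] → v_max = 45/4
check: 45/4·(3/2+4) = 495/8 ✓

d=495/8 v_max=45/4 a_max=15/2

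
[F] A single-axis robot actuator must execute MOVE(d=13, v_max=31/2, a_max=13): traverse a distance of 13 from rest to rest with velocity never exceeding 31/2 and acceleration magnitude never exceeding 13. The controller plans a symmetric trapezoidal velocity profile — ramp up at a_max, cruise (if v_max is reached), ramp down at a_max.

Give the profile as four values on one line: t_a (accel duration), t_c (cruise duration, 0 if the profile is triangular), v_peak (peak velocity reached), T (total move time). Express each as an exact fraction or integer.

t_a=1 t_c=0 v_peak=13 T=2

v_max²/a_max = (31/2)²/13 = 961/52
13 < 961/52 ⇒ no cruise
v_peak = √(13·13) = √169 = 13
t_a = 13/13 = 1; t_c = 0
T = 2·1 = 2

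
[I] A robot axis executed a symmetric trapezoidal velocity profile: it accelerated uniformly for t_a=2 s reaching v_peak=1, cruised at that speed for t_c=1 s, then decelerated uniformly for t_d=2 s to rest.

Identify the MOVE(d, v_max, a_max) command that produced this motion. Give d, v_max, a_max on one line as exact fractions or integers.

d=3 v_max=1 a_max=1/2

a_max = 1/2
d_a = ½·1·2 = 1; d_c = 1·1 = 1
d = 2·1 + 1 = 3
t_c = 1 > 0 so v_max = 1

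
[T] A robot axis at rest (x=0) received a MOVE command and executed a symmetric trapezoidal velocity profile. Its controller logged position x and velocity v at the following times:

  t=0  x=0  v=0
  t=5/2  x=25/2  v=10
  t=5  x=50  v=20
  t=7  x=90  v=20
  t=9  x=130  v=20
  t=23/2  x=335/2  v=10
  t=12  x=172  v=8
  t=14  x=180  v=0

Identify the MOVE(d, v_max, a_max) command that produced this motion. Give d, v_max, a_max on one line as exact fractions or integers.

final state: t=14, x=180, v=0 → d = 180
a_max = (10−0)/(5/2−0) = 4
max v = 20 over t∈[5,9] → v_max = 20
check: 20·(5+4) = 180 ✓

d=180 v_max=20 a_max=4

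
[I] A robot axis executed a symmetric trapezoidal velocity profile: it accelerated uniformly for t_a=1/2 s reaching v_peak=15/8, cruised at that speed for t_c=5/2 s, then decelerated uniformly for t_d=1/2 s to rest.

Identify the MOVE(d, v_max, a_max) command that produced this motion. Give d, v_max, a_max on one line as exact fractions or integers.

d=45/8 v_max=15/8 a_max=15/4

a_max = (15/8)/(1/2) = 15/4
d_a = ½·15/8·1/2 = 15/32; d_c = 15/8·5/2 = 75/16
d = 2·15/32 + 75/16 = 45/8
t_c = 5/2 > 0 → v_max = v_peak = 15/8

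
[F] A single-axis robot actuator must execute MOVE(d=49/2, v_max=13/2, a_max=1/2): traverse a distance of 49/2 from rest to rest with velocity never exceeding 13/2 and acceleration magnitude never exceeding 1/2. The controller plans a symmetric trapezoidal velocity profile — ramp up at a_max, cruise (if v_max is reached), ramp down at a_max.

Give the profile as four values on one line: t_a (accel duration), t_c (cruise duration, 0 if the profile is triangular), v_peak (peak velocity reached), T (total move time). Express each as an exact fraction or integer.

(v_max)²/a_max = (13/2)²/(1/2) = 169/2
49/2 < 169/2 so t_c = 0
v_peak = √(49/2·1/2) = √(49/4) = 7/2
t_a = (7/2)/(1/2) = 7; t_c = 0
T = 2·7 = 14

t_a=7 t_c=0 v_peak=7/2 T=14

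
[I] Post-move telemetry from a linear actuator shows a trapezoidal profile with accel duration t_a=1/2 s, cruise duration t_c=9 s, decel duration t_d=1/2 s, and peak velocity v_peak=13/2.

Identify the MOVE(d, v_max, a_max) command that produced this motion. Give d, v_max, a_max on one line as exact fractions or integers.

d=247/4 v_max=13/2 a_max=13

a_max = (13/2)/(1/2) = 13
d_a = ½·13/2·1/2 = 13/8; d_c = 13/2·9 = 117/2
d = 2·13/8 + 117/2 = 247/4
t_c = 9 > 0 → v_max = v_peak = 13/2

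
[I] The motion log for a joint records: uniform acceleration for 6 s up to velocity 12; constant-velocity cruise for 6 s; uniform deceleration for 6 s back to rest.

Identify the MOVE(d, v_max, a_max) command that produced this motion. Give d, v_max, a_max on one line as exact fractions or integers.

a_max = 12/6 = 2
d_a = ½·12·6 = 36; d_c = 12·6 = 72
d = 2·36 + 72 = 144
t_c = 6 > 0 ⇒ limit active, v_max = 12

d=144 v_max=12 a_max=2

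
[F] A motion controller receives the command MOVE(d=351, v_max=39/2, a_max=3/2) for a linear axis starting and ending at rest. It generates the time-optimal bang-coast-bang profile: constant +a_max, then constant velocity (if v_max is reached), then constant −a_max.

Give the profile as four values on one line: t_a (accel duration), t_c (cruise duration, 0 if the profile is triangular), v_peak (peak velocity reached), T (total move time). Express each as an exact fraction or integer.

t_a=13 t_c=5 v_peak=39/2 T=31

(v_max)²/a_max = (39/2)²/(3/2) = 507/2
351 ≥ 507/2 ⇒ cruise phase
t_a = (39/2)/(3/2) = 13; v_peak = 39/2
d_cruise = 351 − 507/2 = 195/2; t_c = (195/2)/(39/2) = 5
T = 2·13 + 5 = 31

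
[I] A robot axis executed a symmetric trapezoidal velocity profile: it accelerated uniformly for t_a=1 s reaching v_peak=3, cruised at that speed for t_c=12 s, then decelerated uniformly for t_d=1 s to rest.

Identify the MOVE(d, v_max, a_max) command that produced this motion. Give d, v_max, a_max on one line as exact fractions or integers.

a_max = 3/1 = 3
d_a = ½·3·1 = 3/2; d_c = 3·12 = 36
d = 2·3/2 + 36 = 39
t_c = 12 > 0 → v_max = v_peak = 3

d=39 v_max=3 a_max=3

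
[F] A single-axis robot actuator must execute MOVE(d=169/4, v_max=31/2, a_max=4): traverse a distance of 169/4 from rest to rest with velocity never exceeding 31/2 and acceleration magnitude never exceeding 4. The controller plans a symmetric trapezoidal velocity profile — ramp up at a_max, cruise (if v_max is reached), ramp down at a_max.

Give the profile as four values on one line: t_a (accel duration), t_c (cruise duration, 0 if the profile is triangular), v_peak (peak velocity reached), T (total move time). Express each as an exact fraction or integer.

v_max²/a_max = (31/2)²/4 = 961/16
169/4 < 961/16 ⇒ no cruise
v_peak = √(169/4·4) = √169 = 13
t_a = 13/4; t_c = 0
T = 2·13/4 = 13/2

t_a=13/4 t_c=0 v_peak=13 T=13/2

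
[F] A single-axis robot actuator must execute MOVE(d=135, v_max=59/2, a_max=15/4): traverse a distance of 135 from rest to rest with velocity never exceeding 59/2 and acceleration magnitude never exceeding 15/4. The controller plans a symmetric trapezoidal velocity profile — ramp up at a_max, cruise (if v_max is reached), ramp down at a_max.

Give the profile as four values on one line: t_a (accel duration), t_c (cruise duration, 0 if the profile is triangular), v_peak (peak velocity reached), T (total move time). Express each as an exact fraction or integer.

t_a=6 t_c=0 v_peak=45/2 T=12

(v_max)²/a_max = (59/2)²/(15/4) = 3481/15
135 < 3481/15 so t_c = 0
v_peak = √(135·15/4) = √(2025/4) = 45/2
t_a = (45/2)/(15/4) = 6; t_c = 0
T = 2·6 = 12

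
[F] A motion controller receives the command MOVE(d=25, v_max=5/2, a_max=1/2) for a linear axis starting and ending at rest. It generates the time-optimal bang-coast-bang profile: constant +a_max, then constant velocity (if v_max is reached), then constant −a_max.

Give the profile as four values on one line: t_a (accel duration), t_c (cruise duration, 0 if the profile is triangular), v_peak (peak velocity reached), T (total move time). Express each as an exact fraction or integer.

vₘ²/aₘ = (5/2)²/(1/2) = 25/2
25 ≥ 25/2 → trapezoidal
t_a = (5/2)/(1/2) = 5; v_peak = 5/2
d_cruise = 25 − 25/2 = 25/2; t_c = (25/2)/(5/2) = 5
T = 2·5 + 5 = 15

t_a=5 t_c=5 v_peak=5/2 T=15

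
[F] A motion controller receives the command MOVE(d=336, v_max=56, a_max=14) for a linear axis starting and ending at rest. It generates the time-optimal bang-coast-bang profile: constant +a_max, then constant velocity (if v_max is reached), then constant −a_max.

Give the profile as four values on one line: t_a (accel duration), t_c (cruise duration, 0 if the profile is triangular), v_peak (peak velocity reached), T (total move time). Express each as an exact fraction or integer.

vₘ²/aₘ = 56²/14 = 224
336 ≥ 224 ⇒ cruise phase
t_a = 56/14 = 4; v_peak = 56
d_cruise = 336 − 224 = 112; t_c = 112/56 = 2
T = 2·4 + 2 = 10

t_a=4 t_c=2 v_peak=56 T=10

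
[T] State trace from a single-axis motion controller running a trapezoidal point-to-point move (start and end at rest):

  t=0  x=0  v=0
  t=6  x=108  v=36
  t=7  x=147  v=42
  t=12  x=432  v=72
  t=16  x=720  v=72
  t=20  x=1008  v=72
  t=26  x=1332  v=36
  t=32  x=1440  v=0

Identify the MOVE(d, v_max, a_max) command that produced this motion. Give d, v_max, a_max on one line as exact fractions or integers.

d=1440 v_max=72 a_max=6

final state: t=32, x=1440, v=0 → d = 1440
a_max = (36−0)/(6−0) = 6
max v = 72 over t∈[12,20] → v_max = 72
check: 72·(12+8) = 1440 ✓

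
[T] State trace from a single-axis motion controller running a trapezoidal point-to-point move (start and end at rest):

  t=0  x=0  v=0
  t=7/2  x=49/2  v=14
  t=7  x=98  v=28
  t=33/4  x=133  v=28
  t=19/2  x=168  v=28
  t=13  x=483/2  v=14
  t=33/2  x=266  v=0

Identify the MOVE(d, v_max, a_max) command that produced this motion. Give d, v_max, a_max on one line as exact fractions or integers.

final state: t=33/2, x=266, v=0 → d = 266
a_max = (14−0)/(7/2−0) = 4
max v = 28 over t∈[7,19/2] → v_max = 28
check: 28·(7+5/2) = 266 ✓

d=266 v_max=28 a_max=4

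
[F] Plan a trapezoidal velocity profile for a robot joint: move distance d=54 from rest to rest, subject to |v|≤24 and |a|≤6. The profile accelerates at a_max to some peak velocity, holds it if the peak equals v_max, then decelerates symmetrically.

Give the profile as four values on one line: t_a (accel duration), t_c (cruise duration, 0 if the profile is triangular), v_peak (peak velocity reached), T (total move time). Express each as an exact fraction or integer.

vₘ²/aₘ = 24²/6 = 96
54 < 96 ⇒ no cruise
v_peak = √(54·6) = √324 = 18
t_a = 18/6 = 3; t_c = 0
T = 2·3 = 6

t_a=3 t_c=0 v_peak=18 T=6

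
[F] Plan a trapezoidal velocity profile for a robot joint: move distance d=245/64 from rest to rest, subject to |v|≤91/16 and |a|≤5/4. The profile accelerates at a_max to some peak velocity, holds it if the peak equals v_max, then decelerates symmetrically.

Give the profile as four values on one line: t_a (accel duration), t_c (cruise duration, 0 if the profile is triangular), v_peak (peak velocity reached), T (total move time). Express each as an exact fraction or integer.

v_max²/a_max = (91/16)²/(5/4) = 8281/320
245/64 < 8281/320 ⇒ no cruise
v_peak = √(245/64·5/4) = √(1225/256) = 35/16
t_a = (35/16)/(5/4) = 7/4; t_c = 0
T = 2·7/4 = 7/2

t_a=7/4 t_c=0 v_peak=35/16 T=7/2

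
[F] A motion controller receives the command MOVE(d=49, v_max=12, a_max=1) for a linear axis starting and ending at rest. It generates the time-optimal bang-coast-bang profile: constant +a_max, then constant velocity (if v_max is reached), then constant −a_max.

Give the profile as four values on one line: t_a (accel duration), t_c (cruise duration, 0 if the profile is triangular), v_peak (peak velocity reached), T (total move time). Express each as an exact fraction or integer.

v_max²/a_max = 12²/1 = 144
49 < 144 so t_c = 0
v_peak = √(49·1) = √49 = 7
t_a = 7/1 = 7; t_c = 0
T = 2·7 = 14

t_a=7 t_c=0 v_peak=7 T=14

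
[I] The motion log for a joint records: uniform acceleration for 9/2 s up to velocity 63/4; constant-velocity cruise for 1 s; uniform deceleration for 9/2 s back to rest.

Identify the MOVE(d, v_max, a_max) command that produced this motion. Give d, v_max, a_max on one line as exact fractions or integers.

a_max = (63/4)/(9/2) = 7/2
d_a = ½·63/4·9/2 = 567/16; d_c = 63/4·1 = 63/4
d = 2·567/16 + 63/4 = 693/8
t_c = 1 > 0 so v_max = 63/4

d=693/8 v_max=63/4 a_max=7/2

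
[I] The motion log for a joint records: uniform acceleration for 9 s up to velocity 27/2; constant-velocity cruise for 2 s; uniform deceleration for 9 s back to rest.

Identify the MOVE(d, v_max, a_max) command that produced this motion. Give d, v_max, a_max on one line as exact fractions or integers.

d=297/2 v_max=27/2 a_max=3/2

a_max = (27/2)/9 = 3/2
d_a = ½·27/2·9 = 243/4; d_c = 27/2·2 = 27
d = 2·243/4 + 27 = 297/2
t_c = 2 > 0 → v_max = v_peak = 27/2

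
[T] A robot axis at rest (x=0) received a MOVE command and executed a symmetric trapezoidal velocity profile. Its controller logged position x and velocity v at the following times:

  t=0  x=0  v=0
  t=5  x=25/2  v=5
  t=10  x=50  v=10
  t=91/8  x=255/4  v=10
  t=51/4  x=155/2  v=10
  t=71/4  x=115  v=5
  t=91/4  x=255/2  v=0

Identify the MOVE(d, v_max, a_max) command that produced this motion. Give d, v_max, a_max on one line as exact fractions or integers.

d=255/2 v_max=10 a_max=1

final state: t=91/4, x=255/2, v=0 → d = 255/2
a_max = (5−0)/(5−0) = 1
max v = 10 over t∈[10,51/4] → v_max = 10
check: 10·(10+11/4) = 255/2 ✓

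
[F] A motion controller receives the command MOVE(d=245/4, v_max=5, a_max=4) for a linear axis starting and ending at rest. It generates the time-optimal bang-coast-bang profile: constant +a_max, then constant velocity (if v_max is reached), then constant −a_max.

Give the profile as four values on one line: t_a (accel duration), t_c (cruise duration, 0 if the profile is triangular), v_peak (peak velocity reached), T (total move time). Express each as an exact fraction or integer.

v_max²/a_max = 5²/4 = 25/4
245/4 ≥ 25/4 ⇒ cruise phase
t_a = 5/4; v_peak = 5
d_cruise = 245/4 − 25/4 = 55; t_c = 55/5 = 11
T = 2·5/4 + 11 = 27/2

t_a=5/4 t_c=11 v_peak=5 T=27/2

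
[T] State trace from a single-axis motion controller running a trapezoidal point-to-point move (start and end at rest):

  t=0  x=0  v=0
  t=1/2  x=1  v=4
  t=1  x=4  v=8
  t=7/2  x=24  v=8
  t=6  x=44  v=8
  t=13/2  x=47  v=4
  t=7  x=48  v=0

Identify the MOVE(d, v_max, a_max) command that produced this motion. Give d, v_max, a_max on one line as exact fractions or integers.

final state: t=7, x=48, v=0 → d = 48
a_max = (4−0)/(1/2−0) = 8
max v = 8 over t∈[1,6] → v_max = 8
check: 8·(1+5) = 48 ✓

d=48 v_max=8 a_max=8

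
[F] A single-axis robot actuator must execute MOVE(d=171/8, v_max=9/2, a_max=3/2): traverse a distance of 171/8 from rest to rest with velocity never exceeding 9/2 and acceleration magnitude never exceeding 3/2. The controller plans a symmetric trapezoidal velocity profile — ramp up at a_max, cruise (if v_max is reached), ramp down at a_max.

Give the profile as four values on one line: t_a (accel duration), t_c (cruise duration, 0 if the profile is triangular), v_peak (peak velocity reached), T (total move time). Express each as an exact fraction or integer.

t_a=3 t_c=7/4 v_peak=9/2 T=31/4

(v_max)²/a_max = (9/2)²/(3/2) = 27/2
171/8 ≥ 27/2 → trapezoidal
t_a = (9/2)/(3/2) = 3; v_peak = 9/2
d_cruise = 171/8 − 27/2 = 63/8; t_c = (63/8)/(9/2) = 7/4
T = 2·3 + 7/4 = 31/4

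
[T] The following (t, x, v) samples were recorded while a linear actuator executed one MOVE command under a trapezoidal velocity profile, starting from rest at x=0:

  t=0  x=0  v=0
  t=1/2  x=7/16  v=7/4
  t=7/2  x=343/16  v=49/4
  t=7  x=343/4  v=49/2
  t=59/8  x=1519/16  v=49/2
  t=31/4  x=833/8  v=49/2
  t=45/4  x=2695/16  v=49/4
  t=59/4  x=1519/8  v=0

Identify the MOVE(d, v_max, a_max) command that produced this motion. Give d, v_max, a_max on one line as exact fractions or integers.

d=1519/8 v_max=49/2 a_max=7/2

final state: t=59/4, x=1519/8, v=0 → d = 1519/8
a_max = (7/4−0)/(1/2−0) = 7/2
max v = 49/2 over t∈[7,31/4] → v_max = 49/2
check: 49/2·(7+3/4) = 1519/8 ✓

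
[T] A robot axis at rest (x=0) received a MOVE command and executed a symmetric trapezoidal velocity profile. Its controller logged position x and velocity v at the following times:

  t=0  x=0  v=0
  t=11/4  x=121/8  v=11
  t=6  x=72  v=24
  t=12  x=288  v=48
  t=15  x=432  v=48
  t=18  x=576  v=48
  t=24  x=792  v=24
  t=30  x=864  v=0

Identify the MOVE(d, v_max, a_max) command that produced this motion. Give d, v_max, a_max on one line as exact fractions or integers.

final state: t=30, x=864, v=0 → d = 864
a_max = (11−0)/(11/4−0) = 4
max v = 48 over t∈[12,18] → v_max = 48
check: 48·(12+6) = 864 ✓

d=864 v_max=48 a_max=4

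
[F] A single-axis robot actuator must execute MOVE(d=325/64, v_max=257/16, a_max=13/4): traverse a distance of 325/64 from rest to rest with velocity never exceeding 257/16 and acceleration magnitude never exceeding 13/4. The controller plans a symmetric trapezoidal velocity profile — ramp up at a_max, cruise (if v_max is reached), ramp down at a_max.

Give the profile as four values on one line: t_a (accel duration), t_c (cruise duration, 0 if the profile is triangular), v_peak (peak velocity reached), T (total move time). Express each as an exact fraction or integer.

t_a=5/4 t_c=0 v_peak=65/16 T=5/2

(v_max)²/a_max = (257/16)²/(13/4) = 66049/832
325/64 < 66049/832 → triangular
v_peak = √(325/64·13/4) = √(4225/256) = 65/16
t_a = (65/16)/(13/4) = 5/4; t_c = 0
T = 2·5/4 = 5/2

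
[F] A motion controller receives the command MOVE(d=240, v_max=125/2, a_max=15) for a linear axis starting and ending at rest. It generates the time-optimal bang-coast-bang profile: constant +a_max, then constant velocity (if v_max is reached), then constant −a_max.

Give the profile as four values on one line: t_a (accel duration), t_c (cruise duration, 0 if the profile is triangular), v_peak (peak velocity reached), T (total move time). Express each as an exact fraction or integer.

vₘ²/aₘ = (125/2)²/15 = 3125/12
240 < 3125/12 ⇒ no cruise
v_peak = √(240·15) = √3600 = 60
t_a = 60/15 = 4; t_c = 0
T = 2·4 = 8

t_a=4 t_c=0 v_peak=60 T=8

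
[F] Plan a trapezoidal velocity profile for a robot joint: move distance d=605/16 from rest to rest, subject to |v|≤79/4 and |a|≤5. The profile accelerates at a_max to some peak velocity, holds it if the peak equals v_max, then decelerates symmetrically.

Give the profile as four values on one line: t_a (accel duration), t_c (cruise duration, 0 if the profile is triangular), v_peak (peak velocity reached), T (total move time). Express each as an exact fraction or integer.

vₘ²/aₘ = (79/4)²/5 = 6241/80
605/16 < 6241/80 so t_c = 0
v_peak = √(605/16·5) = √(3025/16) = 55/4
t_a = (55/4)/5 = 11/4; t_c = 0
T = 2·11/4 = 11/2

t_a=11/4 t_c=0 v_peak=55/4 T=11/2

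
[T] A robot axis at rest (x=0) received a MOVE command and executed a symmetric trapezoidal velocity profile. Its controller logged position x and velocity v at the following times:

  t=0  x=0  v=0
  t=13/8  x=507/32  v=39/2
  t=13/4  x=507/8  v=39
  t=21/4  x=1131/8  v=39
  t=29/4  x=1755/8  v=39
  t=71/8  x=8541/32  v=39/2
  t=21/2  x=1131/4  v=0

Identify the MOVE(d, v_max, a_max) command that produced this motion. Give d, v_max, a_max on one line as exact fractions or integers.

d=1131/4 v_max=39 a_max=12

final state: t=21/2, x=1131/4, v=0 → d = 1131/4
a_max = (39/2−0)/(13/8−0) = 12
max v = 39 over t∈[13/4,29/4] → v_max = 39
check: 39·(13/4+4) = 1131/4 ✓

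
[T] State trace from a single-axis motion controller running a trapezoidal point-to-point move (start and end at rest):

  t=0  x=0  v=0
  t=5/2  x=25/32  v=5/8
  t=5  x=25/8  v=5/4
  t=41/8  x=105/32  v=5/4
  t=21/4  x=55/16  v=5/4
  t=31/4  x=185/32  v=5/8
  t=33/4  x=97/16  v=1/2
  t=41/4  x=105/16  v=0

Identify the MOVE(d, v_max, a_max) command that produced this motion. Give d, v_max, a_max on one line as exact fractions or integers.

final state: t=41/4, x=105/16, v=0 → d = 105/16
a_max = (5/8−0)/(5/2−0) = 1/4
max v = 5/4 over t∈[5,21/4] → v_max = 5/4
check: 5/4·(5+1/4) = 105/16 ✓

d=105/16 v_max=5/4 a_max=1/4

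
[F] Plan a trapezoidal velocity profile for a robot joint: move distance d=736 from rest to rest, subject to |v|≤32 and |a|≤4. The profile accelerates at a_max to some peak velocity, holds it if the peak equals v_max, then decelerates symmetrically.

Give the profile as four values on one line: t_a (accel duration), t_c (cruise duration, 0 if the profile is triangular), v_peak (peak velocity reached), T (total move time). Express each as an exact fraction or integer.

vₘ²/aₘ = 32²/4 = 256
736 ≥ 256 → trapezoidal
t_a = 32/4 = 8; v_peak = 32
d_cruise = 736 − 256 = 480; t_c = 480/32 = 15
T = 2·8 + 15 = 31

t_a=8 t_c=15 v_peak=32 T=31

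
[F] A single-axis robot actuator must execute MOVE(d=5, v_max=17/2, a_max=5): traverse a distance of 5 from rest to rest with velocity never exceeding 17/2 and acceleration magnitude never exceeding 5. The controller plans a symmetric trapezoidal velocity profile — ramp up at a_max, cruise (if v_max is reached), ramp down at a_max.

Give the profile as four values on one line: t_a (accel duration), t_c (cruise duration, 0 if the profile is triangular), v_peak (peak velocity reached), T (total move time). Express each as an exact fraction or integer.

(v_max)²/a_max = (17/2)²/5 = 289/20
5 < 289/20 so t_c = 0
v_peak = √(5·5) = √25 = 5
t_a = 5/5 = 1; t_c = 0
T = 2·1 = 2

t_a=1 t_c=0 v_peak=5 T=2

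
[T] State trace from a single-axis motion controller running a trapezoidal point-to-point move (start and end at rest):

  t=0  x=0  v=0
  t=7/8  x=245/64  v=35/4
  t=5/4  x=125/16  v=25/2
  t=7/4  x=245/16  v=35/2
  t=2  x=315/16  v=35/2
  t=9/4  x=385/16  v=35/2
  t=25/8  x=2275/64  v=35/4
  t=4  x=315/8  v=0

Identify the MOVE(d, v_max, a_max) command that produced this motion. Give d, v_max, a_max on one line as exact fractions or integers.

final state: t=4, x=315/8, v=0 → d = 315/8
a_max = (35/4−0)/(7/8−0) = 10
max v = 35/2 over t∈[7/4,9/4] → v_max = 35/2
check: 35/2·(7/4+1/2) = 315/8 ✓

d=315/8 v_max=35/2 a_max=10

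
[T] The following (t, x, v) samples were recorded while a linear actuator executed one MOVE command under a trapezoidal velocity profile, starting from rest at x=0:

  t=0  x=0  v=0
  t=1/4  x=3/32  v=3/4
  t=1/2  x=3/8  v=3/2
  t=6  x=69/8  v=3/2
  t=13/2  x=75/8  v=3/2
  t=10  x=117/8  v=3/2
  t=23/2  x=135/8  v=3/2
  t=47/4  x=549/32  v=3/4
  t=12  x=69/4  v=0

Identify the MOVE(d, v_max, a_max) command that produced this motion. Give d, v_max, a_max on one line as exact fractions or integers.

final state: t=12, x=69/4, v=0 → d = 69/4
a_max = (3/4−0)/(1/4−0) = 3
max v = 3/2 over t∈[1/2,23/2] → v_max = 3/2
check: 3/2·(1/2+11) = 69/4 ✓

d=69/4 v_max=3/2 a_max=3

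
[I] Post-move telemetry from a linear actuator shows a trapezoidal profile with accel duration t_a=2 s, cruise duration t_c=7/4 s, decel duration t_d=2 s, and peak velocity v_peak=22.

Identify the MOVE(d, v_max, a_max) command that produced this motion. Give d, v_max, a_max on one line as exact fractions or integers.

a_max = 22/2 = 11
d_a = ½·22·2 = 22; d_c = 22·7/4 = 77/2
d = 2·22 + 77/2 = 165/2
t_c = 7/4 > 0 so v_max = 22

d=165/2 v_max=22 a_max=11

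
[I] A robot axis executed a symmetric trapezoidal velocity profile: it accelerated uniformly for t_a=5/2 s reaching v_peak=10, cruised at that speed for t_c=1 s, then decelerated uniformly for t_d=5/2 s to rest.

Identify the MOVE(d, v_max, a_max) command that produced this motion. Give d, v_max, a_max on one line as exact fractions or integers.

a_max = 10/(5/2) = 4
d_a = ½·10·5/2 = 25/2; d_c = 10·1 = 10
d = 2·25/2 + 10 = 35
t_c = 1 > 0 so v_max = 10

d=35 v_max=10 a_max=4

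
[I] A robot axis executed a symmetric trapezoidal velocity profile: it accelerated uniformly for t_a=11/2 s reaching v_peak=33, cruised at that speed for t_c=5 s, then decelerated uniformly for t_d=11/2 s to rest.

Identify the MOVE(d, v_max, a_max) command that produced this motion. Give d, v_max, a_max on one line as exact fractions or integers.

a_max = 33/(11/2) = 6
d_a = ½·33·11/2 = 363/4; d_c = 33·5 = 165
d = 2·363/4 + 165 = 693/2
t_c = 5 > 0 so v_max = 33

d=693/2 v_max=33 a_max=6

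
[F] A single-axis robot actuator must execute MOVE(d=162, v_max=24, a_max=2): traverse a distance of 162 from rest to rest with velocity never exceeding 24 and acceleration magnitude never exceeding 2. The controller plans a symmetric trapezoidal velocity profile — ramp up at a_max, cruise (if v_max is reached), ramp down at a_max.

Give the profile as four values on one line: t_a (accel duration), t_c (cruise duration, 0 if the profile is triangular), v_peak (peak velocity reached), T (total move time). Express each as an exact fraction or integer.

(v_max)²/a_max = 24²/2 = 288
162 < 288 → triangular
v_peak = √(162·2) = √324 = 18
t_a = 18/2 = 9; t_c = 0
T = 2·9 = 18

t_a=9 t_c=0 v_peak=18 T=18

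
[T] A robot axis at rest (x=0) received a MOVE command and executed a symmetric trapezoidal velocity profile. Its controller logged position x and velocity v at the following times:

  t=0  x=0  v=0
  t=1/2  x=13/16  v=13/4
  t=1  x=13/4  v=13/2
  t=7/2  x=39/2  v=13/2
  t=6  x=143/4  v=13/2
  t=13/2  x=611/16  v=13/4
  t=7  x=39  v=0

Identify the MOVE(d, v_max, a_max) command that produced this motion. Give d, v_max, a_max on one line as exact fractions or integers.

d=39 v_max=13/2 a_max=13/2

final state: t=7, x=39, v=0 → d = 39
a_max = (13/4−0)/(1/2−0) = 13/2
max v = 13/2 over t∈[1,6] → v_max = 13/2
check: 13/2·(1+5) = 39 ✓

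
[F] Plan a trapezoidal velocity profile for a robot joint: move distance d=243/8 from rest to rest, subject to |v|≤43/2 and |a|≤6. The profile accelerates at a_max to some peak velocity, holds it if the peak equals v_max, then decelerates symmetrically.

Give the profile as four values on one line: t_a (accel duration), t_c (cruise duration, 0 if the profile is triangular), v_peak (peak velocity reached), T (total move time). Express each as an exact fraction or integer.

v_max²/a_max = (43/2)²/6 = 1849/24
243/8 < 1849/24 → triangular
v_peak = √(243/8·6) = √(729/4) = 27/2
t_a = (27/2)/6 = 9/4; t_c = 0
T = 2·9/4 = 9/2

t_a=9/4 t_c=0 v_peak=27/2 T=9/2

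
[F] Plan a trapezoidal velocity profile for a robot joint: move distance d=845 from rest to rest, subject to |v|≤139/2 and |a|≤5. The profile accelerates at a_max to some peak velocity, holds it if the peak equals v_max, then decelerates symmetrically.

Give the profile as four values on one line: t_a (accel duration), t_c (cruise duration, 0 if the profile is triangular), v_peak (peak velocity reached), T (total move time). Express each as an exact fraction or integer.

vₘ²/aₘ = (139/2)²/5 = 19321/20
845 < 19321/20 ⇒ no cruise
v_peak = √(845·5) = √4225 = 65
t_a = 65/5 = 13; t_c = 0
T = 2·13 = 26

t_a=13 t_c=0 v_peak=65 T=26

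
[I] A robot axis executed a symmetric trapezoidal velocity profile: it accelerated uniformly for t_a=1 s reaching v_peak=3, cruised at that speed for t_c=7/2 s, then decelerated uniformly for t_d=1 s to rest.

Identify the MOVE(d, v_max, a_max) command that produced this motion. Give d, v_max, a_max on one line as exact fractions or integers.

a_max = 3/1 = 3
d_a = ½·3·1 = 3/2; d_c = 3·7/2 = 21/2
d = 2·3/2 + 21/2 = 27/2
t_c = 7/2 > 0 so v_max = 3

d=27/2 v_max=3 a_max=3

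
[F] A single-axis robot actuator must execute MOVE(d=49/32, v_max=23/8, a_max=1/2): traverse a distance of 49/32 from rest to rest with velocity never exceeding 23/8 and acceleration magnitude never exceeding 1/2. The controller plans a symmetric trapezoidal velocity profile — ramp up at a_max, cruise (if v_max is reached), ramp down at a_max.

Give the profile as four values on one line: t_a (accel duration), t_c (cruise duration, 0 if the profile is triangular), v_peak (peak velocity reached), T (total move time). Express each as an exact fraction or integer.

t_a=7/4 t_c=0 v_peak=7/8 T=7/2

v_max²/a_max = (23/8)²/(1/2) = 529/32
49/32 < 529/32 ⇒ no cruise
v_peak = √(49/32·1/2) = √(49/64) = 7/8
t_a = (7/8)/(1/2) = 7/4; t_c = 0
T = 2·7/4 = 7/2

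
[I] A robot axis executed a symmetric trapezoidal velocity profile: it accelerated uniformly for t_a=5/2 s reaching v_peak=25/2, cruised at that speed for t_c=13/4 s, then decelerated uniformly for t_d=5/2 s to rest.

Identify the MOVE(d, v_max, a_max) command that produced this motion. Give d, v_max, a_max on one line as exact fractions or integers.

a_max = (25/2)/(5/2) = 5
d_a = ½·25/2·5/2 = 125/8; d_c = 25/2·13/4 = 325/8
d = 2·125/8 + 325/8 = 575/8
t_c = 13/4 > 0 ⇒ limit active, v_max = 25/2

d=575/8 v_max=25/2 a_max=5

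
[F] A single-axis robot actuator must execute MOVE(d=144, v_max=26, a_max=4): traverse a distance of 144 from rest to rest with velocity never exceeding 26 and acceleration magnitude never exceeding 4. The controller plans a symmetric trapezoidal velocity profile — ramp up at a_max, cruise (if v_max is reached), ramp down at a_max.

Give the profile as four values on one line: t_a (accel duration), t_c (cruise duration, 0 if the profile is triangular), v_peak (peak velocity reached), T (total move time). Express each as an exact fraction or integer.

v_max²/a_max = 26²/4 = 169
144 < 169 → triangular
v_peak = √(144·4) = √576 = 24
t_a = 24/4 = 6; t_c = 0
T = 2·6 = 12

t_a=6 t_c=0 v_peak=24 T=12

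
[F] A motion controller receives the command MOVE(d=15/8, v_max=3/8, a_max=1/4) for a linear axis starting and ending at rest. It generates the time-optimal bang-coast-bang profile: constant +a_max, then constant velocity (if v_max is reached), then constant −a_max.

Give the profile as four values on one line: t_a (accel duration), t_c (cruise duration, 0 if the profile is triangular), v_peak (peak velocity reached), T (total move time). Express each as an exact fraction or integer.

t_a=3/2 t_c=7/2 v_peak=3/8 T=13/2

v_max²/a_max = (3/8)²/(1/4) = 9/16
15/8 ≥ 9/16 → trapezoidal
t_a = (3/8)/(1/4) = 3/2; v_peak = 3/8
d_cruise = 15/8 − 9/16 = 21/16; t_c = (21/16)/(3/8) = 7/2
T = 2·3/2 + 7/2 = 13/2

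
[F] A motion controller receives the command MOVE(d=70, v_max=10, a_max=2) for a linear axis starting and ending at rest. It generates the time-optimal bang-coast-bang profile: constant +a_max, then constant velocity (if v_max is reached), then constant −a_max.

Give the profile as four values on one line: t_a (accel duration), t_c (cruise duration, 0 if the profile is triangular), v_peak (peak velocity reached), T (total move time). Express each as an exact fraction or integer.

t_a=5 t_c=2 v_peak=10 T=12

v_max²/a_max = 10²/2 = 50
70 ≥ 50 so v_max reached
t_a = 10/2 = 5; v_peak = 10
d_cruise = 70 − 50 = 20; t_c = 20/10 = 2
T = 2·5 + 2 = 12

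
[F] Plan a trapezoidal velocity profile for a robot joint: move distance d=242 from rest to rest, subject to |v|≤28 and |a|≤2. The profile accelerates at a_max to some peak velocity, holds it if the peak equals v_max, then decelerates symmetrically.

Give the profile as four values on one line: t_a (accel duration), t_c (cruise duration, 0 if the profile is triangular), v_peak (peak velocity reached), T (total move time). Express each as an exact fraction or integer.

vₘ²/aₘ = 28²/2 = 392
242 < 392 so t_c = 0
v_peak = √(242·2) = √484 = 22
t_a = 22/2 = 11; t_c = 0
T = 2·11 = 22

t_a=11 t_c=0 v_peak=22 T=22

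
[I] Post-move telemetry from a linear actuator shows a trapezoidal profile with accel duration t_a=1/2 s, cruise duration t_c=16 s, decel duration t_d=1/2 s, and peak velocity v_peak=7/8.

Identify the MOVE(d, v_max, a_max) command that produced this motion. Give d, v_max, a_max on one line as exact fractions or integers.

d=231/16 v_max=7/8 a_max=7/4

a_max = (7/8)/(1/2) = 7/4
d_a = ½·7/8·1/2 = 7/32; d_c = 7/8·16 = 14
d = 2·7/32 + 14 = 231/16
t_c = 16 > 0 ⇒ limit active, v_max = 7/8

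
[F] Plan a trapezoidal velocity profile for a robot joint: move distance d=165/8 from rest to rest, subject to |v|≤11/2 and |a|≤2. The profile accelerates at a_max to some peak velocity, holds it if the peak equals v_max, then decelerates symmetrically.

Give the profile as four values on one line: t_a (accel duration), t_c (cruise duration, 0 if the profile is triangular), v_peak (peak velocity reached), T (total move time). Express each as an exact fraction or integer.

t_a=11/4 t_c=1 v_peak=11/2 T=13/2

vₘ²/aₘ = (11/2)²/2 = 121/8
165/8 ≥ 121/8 ⇒ cruise phase
t_a = (11/2)/2 = 11/4; v_peak = 11/2
d_cruise = 165/8 − 121/8 = 11/2; t_c = (11/2)/(11/2) = 1
T = 2·11/4 + 1 = 13/2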